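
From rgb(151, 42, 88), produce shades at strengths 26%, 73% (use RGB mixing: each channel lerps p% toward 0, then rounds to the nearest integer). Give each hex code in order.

26%: (151 − 39.26 = 111.74→112, 42 − 10.92 = 31.08→31, 88 − 22.88 = 65.12→65) → #701f41
73%: (151 − 110.23 = 40.77→41, 42 − 30.66 = 11.34→11, 88 − 64.24 = 23.76→24) → #290b18

#701f41, #290b18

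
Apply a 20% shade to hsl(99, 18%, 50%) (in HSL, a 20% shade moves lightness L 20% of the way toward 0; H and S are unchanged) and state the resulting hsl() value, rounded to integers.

L moves 20% from 50 toward 0: 50 − 10 = 40 → 40.
H and S are unchanged.

hsl(99, 18%, 40%)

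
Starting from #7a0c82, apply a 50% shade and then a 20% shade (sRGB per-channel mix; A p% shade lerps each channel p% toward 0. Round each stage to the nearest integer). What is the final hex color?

#310534

#7a0c82 is rgb(122, 12, 130).
Per channel, c → c + 0.5(0 − c):
  R: 122 + 0.5×(0−122) = 122 − 61 = 61 → 61
  G: 12 − 6 = 6 → 6
  B: 130 + 0.5×(0−130) = 130 − 65 = 65 → 65
After the shade: rgb(61, 6, 65) = #3d0641.
Per channel, c → c + 0.2(0 − c):
  R: 61 − 12.2 = 48.8 → 49
  G: 6 + 0.2×(0−6) = 6 − 1.2 = 4.8 → 5
  B: 65 + 0.2×(0−65) = 65 − 13 = 52 → 52
rgb(49, 5, 52) = #310534.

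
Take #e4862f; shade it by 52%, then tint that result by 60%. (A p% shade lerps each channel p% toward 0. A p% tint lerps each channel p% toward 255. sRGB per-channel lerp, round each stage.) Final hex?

#e4862f is rgb(228, 134, 47).
Per channel, c → c + 0.52(0 − c):
  R: 228 + 0.52×(0−228) = 228 − 118.56 = 109.44 → 109
  G: 134 + 0.52×(0−134) = 134 − 69.68 = 64.32 → 64
  B: 47 − 24.44 = 22.56 → 23
After the shade: rgb(109, 64, 23) = #6d4017.
Per channel, c → c + 0.6(255 − c):
  R: 109 + 0.6×(255−109) = 109 + 87.6 = 196.6 → 197
  G: 64 + 114.6 = 178.6 → 179
  B: 23 + 139.2 = 162.2 → 162
rgb(197, 179, 162) = #c5b3a2.

#c5b3a2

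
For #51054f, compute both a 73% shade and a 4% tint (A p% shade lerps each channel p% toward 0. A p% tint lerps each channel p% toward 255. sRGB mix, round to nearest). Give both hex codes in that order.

#51054f is rgb(81, 5, 79).
73% shade:
  R: 81 − 59.13 = 21.87 → 22
  G: 5 + 0.73×(0−5) = 5 − 3.65 = 1.35 → 1
  B: 79 − 57.67 = 21.33 → 21
  → #160115
4% tint:
  R: 81 + 0.04×(255−81) = 81 + 6.96 = 87.96 → 88
  G: 5 + 10 = 15 → 15
  B: 79 + 0.04×(255−79) = 79 + 7.04 = 86.04 → 86
  → #580f56

#160115, #580f56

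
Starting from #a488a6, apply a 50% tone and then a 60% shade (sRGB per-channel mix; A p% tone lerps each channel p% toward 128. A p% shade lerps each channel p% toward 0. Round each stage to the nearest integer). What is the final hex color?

#3a353b

#a488a6 is rgb(164, 136, 166).
Per channel, c → c + 0.5(128 − c):
  R: 164 + 0.5×(128−164) = 164 − 18 = 146 → 146
  G: 136 − 4 = 132 → 132
  B: 166 + 0.5×(128−166) = 166 − 19 = 147 → 147
After the tone: rgb(146, 132, 147) = #928493.
A 60% shade moves each channel 60% toward 0:
  R: 146 + 0.6×(0−146) = 146 − 87.6 = 58.4 → 58
  G: 132 − 79.2 = 52.8 → 53
  B: 147 + 0.6×(0−147) = 147 − 88.2 = 58.8 → 59
rgb(58, 53, 59) = #3a353b.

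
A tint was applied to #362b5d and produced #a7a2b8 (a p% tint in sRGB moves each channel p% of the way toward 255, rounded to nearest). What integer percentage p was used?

#362b5d is rgb(54, 43, 93); #a7a2b8 is rgb(167, 162, 184).
On the G channel (widest range): 162 ≈ 43 + (p/100)(255 − 43), so p ≈ 100×(162 − 43)/(255 − 43) = 11900/212 = 56.13.
p = 56 reproduces all three channels after rounding.

56%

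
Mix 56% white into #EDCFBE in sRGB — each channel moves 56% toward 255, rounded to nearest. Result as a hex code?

#F7EAE2

#EDCFBE is rgb(237, 207, 190).
Lerp each channel 56% toward 255:
  R: 237 + 0.56×(255−237) = 237 + 10.08 = 247.08 → 247
  G: 207 + 0.56×(255−207) = 207 + 26.88 = 233.88 → 234
  B: 190 + 0.56×(255−190) = 190 + 36.4 = 226.4 → 226
rgb(247, 234, 226) = #F7EAE2.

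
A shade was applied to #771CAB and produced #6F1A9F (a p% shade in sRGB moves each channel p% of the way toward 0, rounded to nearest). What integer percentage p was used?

#771CAB is rgb(119, 28, 171); #6F1A9F is rgb(111, 26, 159).
On the B channel (widest range): 159 ≈ 171 + (p/100)(0 − 171), so p ≈ 100×(159 − 171)/(0 − 171) = -1200/-171 = 7.02.
p = 7 reproduces all three channels after rounding.

7%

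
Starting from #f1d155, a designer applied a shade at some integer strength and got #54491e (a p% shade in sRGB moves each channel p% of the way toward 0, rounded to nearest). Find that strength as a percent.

#f1d155 is rgb(241, 209, 85); #54491e is rgb(84, 73, 30).
On the R channel (widest range): 84 ≈ 241 + (p/100)(0 − 241), so p ≈ 100×(84 − 241)/(0 − 241) = -15700/-241 = 65.15.
p = 65 reproduces all three channels after rounding.

65%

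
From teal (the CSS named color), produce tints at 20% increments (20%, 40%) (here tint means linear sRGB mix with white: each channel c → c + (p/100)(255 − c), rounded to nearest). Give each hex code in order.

CSS teal is rgb(0, 128, 128).
20%: (0 + 51 = 51→51, 128 + 25.4 = 153.4→153, 128 + 25.4 = 153.4→153) → #339999
40%: (0 + 102 = 102→102, 128 + 50.8 = 178.8→179, 128 + 50.8 = 178.8→179) → #66b3b3

#339999, #66b3b3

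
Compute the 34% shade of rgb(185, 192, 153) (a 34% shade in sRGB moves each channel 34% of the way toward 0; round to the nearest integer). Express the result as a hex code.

#7A7F65

Lerp each channel 34% toward 0:
  R: 185 + 0.34×(0−185) = 185 − 62.9 = 122.1 → 122
  G: 192 + 0.34×(0−192) = 192 − 65.28 = 126.72 → 127
  B: 153 − 52.02 = 100.98 → 101
rgb(122, 127, 101) = #7A7F65.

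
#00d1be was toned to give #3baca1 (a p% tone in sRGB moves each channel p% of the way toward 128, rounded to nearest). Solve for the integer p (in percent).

46%

#00d1be is rgb(0, 209, 190); #3baca1 is rgb(59, 172, 161).
On the R channel (widest range): 59 ≈ 0 + (p/100)(128 − 0), so p ≈ 100×(59 − 0)/(128 − 0) = 5900/128 = 46.09.
p = 46 reproduces all three channels after rounding.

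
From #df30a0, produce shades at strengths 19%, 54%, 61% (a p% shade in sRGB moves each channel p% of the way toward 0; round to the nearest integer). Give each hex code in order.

#df30a0 is rgb(223, 48, 160).
19%: (223 − 42.37 = 180.63→181, 48 − 9.12 = 38.88→39, 160 − 30.4 = 129.6→130) → #b52782
54%: (223 − 120.42 = 102.58→103, 48 − 25.92 = 22.08→22, 160 − 86.4 = 73.6→74) → #67164a
61%: (223 − 136.03 = 86.97→87, 48 − 29.28 = 18.72→19, 160 − 97.6 = 62.4→62) → #57133e

#b52782, #67164a, #57133e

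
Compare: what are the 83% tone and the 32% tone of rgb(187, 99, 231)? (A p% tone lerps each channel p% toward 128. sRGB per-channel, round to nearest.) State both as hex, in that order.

#8a7b92, #a86cc6

83% tone:
  R: 187 − 48.97 = 138.03 → 138
  G: 99 + 24.07 = 123.07 → 123
  B: 231 + 0.83×(128−231) = 231 − 85.49 = 145.51 → 146
  → #8a7b92
32% tone:
  R: 187 + 0.32×(128−187) = 187 − 18.88 = 168.12 → 168
  G: 99 + 9.28 = 108.28 → 108
  B: 231 + 0.32×(128−231) = 231 − 32.96 = 198.04 → 198
  → #a86cc6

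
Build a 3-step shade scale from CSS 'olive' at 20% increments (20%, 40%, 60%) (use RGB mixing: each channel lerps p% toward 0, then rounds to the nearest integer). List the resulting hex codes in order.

CSS olive is rgb(128, 128, 0).
20%: (128 − 25.6 = 102.4→102, 128 − 25.6 = 102.4→102, 0→0) → #666600
40%: (128 − 51.2 = 76.8→77, 128 − 51.2 = 76.8→77, 0→0) → #4D4D00
60%: (128 − 76.8 = 51.2→51, 128 − 76.8 = 51.2→51, 0→0) → #333300

#666600, #4D4D00, #333300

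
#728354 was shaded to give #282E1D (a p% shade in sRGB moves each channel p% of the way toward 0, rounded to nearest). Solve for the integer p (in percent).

65%

#728354 is rgb(114, 131, 84); #282E1D is rgb(40, 46, 29).
On the G channel (widest range): 46 ≈ 131 + (p/100)(0 − 131), so p ≈ 100×(46 − 131)/(0 − 131) = -8500/-131 = 64.89.
p = 65 reproduces all three channels after rounding.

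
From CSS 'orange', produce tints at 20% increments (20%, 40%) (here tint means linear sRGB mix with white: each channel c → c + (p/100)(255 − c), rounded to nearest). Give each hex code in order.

#ffb733, #ffc966

CSS orange is rgb(255, 165, 0).
20%: (255→255, 165 + 18 = 183→183, 0 + 51 = 51→51) → #ffb733
40%: (255→255, 165 + 36 = 201→201, 0 + 102 = 102→102) → #ffc966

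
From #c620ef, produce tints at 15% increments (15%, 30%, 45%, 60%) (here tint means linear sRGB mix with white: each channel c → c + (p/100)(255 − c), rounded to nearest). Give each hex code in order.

#cf41f1, #d763f4, #e084f6, #e8a6f9

#c620ef is rgb(198, 32, 239).
15%: (198 + 8.55 = 206.55→207, 32 + 33.45 = 65.45→65, 239 + 2.4 = 241.4→241) → #cf41f1
30%: (198 + 17.1 = 215.1→215, 32 + 66.9 = 98.9→99, 239 + 4.8 = 243.8→244) → #d763f4
45%: (198 + 25.65 = 223.65→224, 32 + 100.35 = 132.35→132, 239 + 7.2 = 246.2→246) → #e084f6
60%: (198 + 34.2 = 232.2→232, 32 + 133.8 = 165.8→166, 239 + 9.6 = 248.6→249) → #e8a6f9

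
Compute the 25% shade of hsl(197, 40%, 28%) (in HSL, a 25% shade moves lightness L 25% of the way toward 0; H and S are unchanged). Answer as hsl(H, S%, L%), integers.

hsl(197, 40%, 21%)

L moves 25% from 28 toward 0: 28 − 7 = 21 → 21.
H and S are unchanged.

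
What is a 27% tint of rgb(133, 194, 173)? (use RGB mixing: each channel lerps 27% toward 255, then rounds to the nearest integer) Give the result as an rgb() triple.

A 27% tint moves each channel 27% toward 255:
  R: 133 + 0.27×(255−133) = 133 + 32.94 = 165.94 → 166
  G: 194 + 0.27×(255−194) = 194 + 16.47 = 210.47 → 210
  B: 173 + 0.27×(255−173) = 173 + 22.14 = 195.14 → 195

rgb(166, 210, 195)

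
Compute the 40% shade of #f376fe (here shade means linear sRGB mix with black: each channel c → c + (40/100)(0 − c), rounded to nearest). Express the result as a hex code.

#f376fe is rgb(243, 118, 254).
Per channel, c → c + 0.4(0 − c):
  R: 243 + 0.4×(0−243) = 243 − 97.2 = 145.8 → 146
  G: 118 + 0.4×(0−118) = 118 − 47.2 = 70.8 → 71
  B: 254 + 0.4×(0−254) = 254 − 101.6 = 152.4 → 152
rgb(146, 71, 152) = #924798.

#924798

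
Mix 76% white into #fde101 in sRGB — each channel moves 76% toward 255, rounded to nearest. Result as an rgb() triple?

rgb(255, 248, 194)

#fde101 is rgb(253, 225, 1).
Per channel, c → c + 0.76(255 − c):
  R: 253 + 0.76×(255−253) = 253 + 1.52 = 254.52 → 255
  G: 225 + 0.76×(255−225) = 225 + 22.8 = 247.8 → 248
  B: 1 + 0.76×(255−1) = 1 + 193.04 = 194.04 → 194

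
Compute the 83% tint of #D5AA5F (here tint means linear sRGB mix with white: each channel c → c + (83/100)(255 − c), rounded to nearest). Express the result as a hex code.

#D5AA5F is rgb(213, 170, 95).
Per channel, c → c + 0.83(255 − c):
  R: 213 + 0.83×(255−213) = 213 + 34.86 = 247.86 → 248
  G: 170 + 0.83×(255−170) = 170 + 70.55 = 240.55 → 241
  B: 95 + 132.8 = 227.8 → 228
rgb(248, 241, 228) = #F8F1E4.

#F8F1E4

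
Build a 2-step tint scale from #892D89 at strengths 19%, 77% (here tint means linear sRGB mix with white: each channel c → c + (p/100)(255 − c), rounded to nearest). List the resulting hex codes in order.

#9F559F, #E4CFE4

#892D89 is rgb(137, 45, 137).
19%: (137 + 22.42 = 159.42→159, 45 + 39.9 = 84.9→85, 137 + 22.42 = 159.42→159) → #9F559F
77%: (137 + 90.86 = 227.86→228, 45 + 161.7 = 206.7→207, 137 + 90.86 = 227.86→228) → #E4CFE4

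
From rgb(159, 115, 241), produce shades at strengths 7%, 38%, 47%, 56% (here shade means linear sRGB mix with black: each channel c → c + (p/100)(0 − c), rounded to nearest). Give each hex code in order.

7%: (159 − 11.13 = 147.87→148, 115 − 8.05 = 106.95→107, 241 − 16.87 = 224.13→224) → #946BE0
38%: (159 − 60.42 = 98.58→99, 115 − 43.7 = 71.3→71, 241 − 91.58 = 149.42→149) → #634795
47%: (159 − 74.73 = 84.27→84, 115 − 54.05 = 60.95→61, 241 − 113.27 = 127.73→128) → #543D80
56%: (159 − 89.04 = 69.96→70, 115 − 64.4 = 50.6→51, 241 − 134.96 = 106.04→106) → #46336A

#946BE0, #634795, #543D80, #46336A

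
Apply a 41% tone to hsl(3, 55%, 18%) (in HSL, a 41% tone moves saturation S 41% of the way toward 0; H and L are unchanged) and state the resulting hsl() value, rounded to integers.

S moves 41% from 55 toward 0: 55 − 22.55 = 32.45 → 32.
H and L are unchanged.

hsl(3, 32%, 18%)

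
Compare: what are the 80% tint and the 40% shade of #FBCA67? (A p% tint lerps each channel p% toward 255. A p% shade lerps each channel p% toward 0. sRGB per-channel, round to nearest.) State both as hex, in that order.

#FBCA67 is rgb(251, 202, 103).
80% tint:
  R: 251 + 3.2 = 254.2 → 254
  G: 202 + 0.8×(255−202) = 202 + 42.4 = 244.4 → 244
  B: 103 + 0.8×(255−103) = 103 + 121.6 = 224.6 → 225
  → #FEF4E1
40% shade:
  R: 251 − 100.4 = 150.6 → 151
  G: 202 + 0.4×(0−202) = 202 − 80.8 = 121.2 → 121
  B: 103 − 41.2 = 61.8 → 62
  → #97793E

#FEF4E1, #97793E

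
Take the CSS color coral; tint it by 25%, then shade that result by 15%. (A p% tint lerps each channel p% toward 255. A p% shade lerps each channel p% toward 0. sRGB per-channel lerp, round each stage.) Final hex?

CSS coral is rgb(255, 127, 80).
A 25% tint moves each channel 25% toward 255:
  R: 255 + 0 = 255 → 255
  G: 127 + 0.25×(255−127) = 127 + 32 = 159 → 159
  B: 80 + 0.25×(255−80) = 80 + 43.75 = 123.75 → 124
After the tint: rgb(255, 159, 124) = #ff9f7c.
Lerp each channel 15% toward 0:
  R: 255 + 0.15×(0−255) = 255 − 38.25 = 216.75 → 217
  G: 159 − 23.85 = 135.15 → 135
  B: 124 + 0.15×(0−124) = 124 − 18.6 = 105.4 → 105
rgb(217, 135, 105) = #d98769.

#d98769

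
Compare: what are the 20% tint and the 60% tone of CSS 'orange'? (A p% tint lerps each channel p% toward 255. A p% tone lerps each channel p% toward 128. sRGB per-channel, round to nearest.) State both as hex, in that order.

CSS orange is rgb(255, 165, 0).
20% tint:
  R: 255 + 0.2×(255−255) = 255 + 0 = 255 → 255
  G: 165 + 0.2×(255−165) = 165 + 18 = 183 → 183
  B: 0 + 0.2×(255−0) = 0 + 51 = 51 → 51
  → #FFB733
60% tone:
  R: 255 − 76.2 = 178.8 → 179
  G: 165 + 0.6×(128−165) = 165 − 22.2 = 142.8 → 143
  B: 0 + 0.6×(128−0) = 0 + 76.8 = 76.8 → 77
  → #B38F4D

#FFB733, #B38F4D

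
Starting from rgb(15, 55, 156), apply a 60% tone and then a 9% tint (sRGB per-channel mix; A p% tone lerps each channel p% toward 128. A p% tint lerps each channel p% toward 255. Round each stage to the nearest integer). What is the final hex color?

Lerp each channel 60% toward 128:
  R: 15 + 0.6×(128−15) = 15 + 67.8 = 82.8 → 83
  G: 55 + 0.6×(128−55) = 55 + 43.8 = 98.8 → 99
  B: 156 − 16.8 = 139.2 → 139
After the tone: rgb(83, 99, 139) = #53638B.
Per channel, c → c + 0.09(255 − c):
  R: 83 + 15.48 = 98.48 → 98
  G: 99 + 14.04 = 113.04 → 113
  B: 139 + 10.44 = 149.44 → 149
rgb(98, 113, 149) = #627195.

#627195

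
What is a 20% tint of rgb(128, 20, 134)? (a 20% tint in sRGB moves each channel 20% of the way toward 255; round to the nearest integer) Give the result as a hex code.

#99439e

Lerp each channel 20% toward 255:
  R: 128 + 0.2×(255−128) = 128 + 25.4 = 153.4 → 153
  G: 20 + 0.2×(255−20) = 20 + 47 = 67 → 67
  B: 134 + 0.2×(255−134) = 134 + 24.2 = 158.2 → 158
rgb(153, 67, 158) = #99439e.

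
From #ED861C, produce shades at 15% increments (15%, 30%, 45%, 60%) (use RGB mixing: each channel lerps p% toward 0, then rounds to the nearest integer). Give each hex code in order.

#ED861C is rgb(237, 134, 28).
15%: (237 − 35.55 = 201.45→201, 134 − 20.1 = 113.9→114, 28 − 4.2 = 23.8→24) → #C97218
30%: (237 − 71.1 = 165.9→166, 134 − 40.2 = 93.8→94, 28 − 8.4 = 19.6→20) → #A65E14
45%: (237 − 106.65 = 130.35→130, 134 − 60.3 = 73.7→74, 28 − 12.6 = 15.4→15) → #824A0F
60%: (237 − 142.2 = 94.8→95, 134 − 80.4 = 53.6→54, 28 − 16.8 = 11.2→11) → #5F360B

#C97218, #A65E14, #824A0F, #5F360B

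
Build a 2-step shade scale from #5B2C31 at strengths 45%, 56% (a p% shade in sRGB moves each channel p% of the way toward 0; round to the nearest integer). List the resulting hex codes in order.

#5B2C31 is rgb(91, 44, 49).
45%: (91 − 40.95 = 50.05→50, 44 − 19.8 = 24.2→24, 49 − 22.05 = 26.95→27) → #32181B
56%: (91 − 50.96 = 40.04→40, 44 − 24.64 = 19.36→19, 49 − 27.44 = 21.56→22) → #281316

#32181B, #281316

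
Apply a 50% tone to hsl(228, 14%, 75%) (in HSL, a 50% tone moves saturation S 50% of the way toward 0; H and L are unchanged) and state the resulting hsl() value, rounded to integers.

hsl(228, 7%, 75%)

S moves 50% from 14 toward 0: 14 − 7 = 7 → 7.
H and L are unchanged.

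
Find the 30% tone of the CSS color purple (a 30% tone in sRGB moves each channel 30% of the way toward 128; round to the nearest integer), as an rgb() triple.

CSS purple is rgb(128, 0, 128).
A 30% tone moves each channel 30% toward 128:
  R: 128 + 0.3×(128−128) = 128 + 0 = 128 → 128
  G: 0 + 0.3×(128−0) = 0 + 38.4 = 38.4 → 38
  B: 128 + 0.3×(128−128) = 128 + 0 = 128 → 128

rgb(128, 38, 128)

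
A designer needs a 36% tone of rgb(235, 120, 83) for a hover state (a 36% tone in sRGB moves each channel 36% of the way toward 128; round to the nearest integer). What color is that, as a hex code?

#C47B63

A 36% tone moves each channel 36% toward 128:
  R: 235 − 38.52 = 196.48 → 196
  G: 120 + 0.36×(128−120) = 120 + 2.88 = 122.88 → 123
  B: 83 + 0.36×(128−83) = 83 + 16.2 = 99.2 → 99
rgb(196, 123, 99) = #C47B63.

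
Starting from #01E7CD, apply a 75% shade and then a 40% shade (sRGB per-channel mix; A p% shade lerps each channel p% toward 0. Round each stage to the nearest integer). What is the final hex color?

#00231F

#01E7CD is rgb(1, 231, 205).
Per channel, c → c + 0.75(0 − c):
  R: 1 − 0.75 = 0.25 → 0
  G: 231 + 0.75×(0−231) = 231 − 173.25 = 57.75 → 58
  B: 205 + 0.75×(0−205) = 205 − 153.75 = 51.25 → 51
After the shade: rgb(0, 58, 51) = #003A33.
Per channel, c → c + 0.4(0 − c):
  R: 0 + 0 = 0 → 0
  G: 58 − 23.2 = 34.8 → 35
  B: 51 − 20.4 = 30.6 → 31
rgb(0, 35, 31) = #00231F.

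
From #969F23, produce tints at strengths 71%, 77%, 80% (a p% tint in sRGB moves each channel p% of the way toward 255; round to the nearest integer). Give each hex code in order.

#E1E3BF, #E7E9CC, #EAECD3

#969F23 is rgb(150, 159, 35).
71%: (150 + 74.55 = 224.55→225, 159 + 68.16 = 227.16→227, 35 + 156.2 = 191.2→191) → #E1E3BF
77%: (150 + 80.85 = 230.85→231, 159 + 73.92 = 232.92→233, 35 + 169.4 = 204.4→204) → #E7E9CC
80%: (150 + 84 = 234→234, 159 + 76.8 = 235.8→236, 35 + 176 = 211→211) → #EAECD3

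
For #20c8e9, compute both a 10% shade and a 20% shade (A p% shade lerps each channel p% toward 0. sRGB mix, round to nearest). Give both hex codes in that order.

#20c8e9 is rgb(32, 200, 233).
10% shade:
  R: 32 + 0.1×(0−32) = 32 − 3.2 = 28.8 → 29
  G: 200 + 0.1×(0−200) = 200 − 20 = 180 → 180
  B: 233 − 23.3 = 209.7 → 210
  → #1db4d2
20% shade:
  R: 32 + 0.2×(0−32) = 32 − 6.4 = 25.6 → 26
  G: 200 − 40 = 160 → 160
  B: 233 + 0.2×(0−233) = 233 − 46.6 = 186.4 → 186
  → #1aa0ba

#1db4d2, #1aa0ba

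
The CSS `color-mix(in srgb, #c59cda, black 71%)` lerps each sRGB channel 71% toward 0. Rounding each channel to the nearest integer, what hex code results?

#392d3f

#c59cda is rgb(197, 156, 218).
Lerp each channel 71% toward 0:
  R: 197 − 139.87 = 57.13 → 57
  G: 156 + 0.71×(0−156) = 156 − 110.76 = 45.24 → 45
  B: 218 + 0.71×(0−218) = 218 − 154.78 = 63.22 → 63
rgb(57, 45, 63) = #392d3f.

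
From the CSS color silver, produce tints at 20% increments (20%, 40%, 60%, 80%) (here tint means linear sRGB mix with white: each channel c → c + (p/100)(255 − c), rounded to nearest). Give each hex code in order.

#CDCDCD, #D9D9D9, #E6E6E6, #F2F2F2

CSS silver is rgb(192, 192, 192).
20%: (192 + 12.6 = 204.6→205, 192 + 12.6 = 204.6→205, 192 + 12.6 = 204.6→205) → #CDCDCD
40%: (192 + 25.2 = 217.2→217, 192 + 25.2 = 217.2→217, 192 + 25.2 = 217.2→217) → #D9D9D9
60%: (192 + 37.8 = 229.8→230, 192 + 37.8 = 229.8→230, 192 + 37.8 = 229.8→230) → #E6E6E6
80%: (192 + 50.4 = 242.4→242, 192 + 50.4 = 242.4→242, 192 + 50.4 = 242.4→242) → #F2F2F2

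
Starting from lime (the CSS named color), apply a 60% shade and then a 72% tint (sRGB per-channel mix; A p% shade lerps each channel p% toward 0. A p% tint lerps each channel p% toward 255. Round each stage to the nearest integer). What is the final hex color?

#b8d4b8

CSS lime is rgb(0, 255, 0).
Per channel, c → c + 0.6(0 − c):
  R: 0 + 0 = 0 → 0
  G: 255 + 0.6×(0−255) = 255 − 153 = 102 → 102
  B: 0 + 0.6×(0−0) = 0 + 0 = 0 → 0
After the shade: rgb(0, 102, 0) = #006600.
Lerp each channel 72% toward 255:
  R: 0 + 0.72×(255−0) = 0 + 183.6 = 183.6 → 184
  G: 102 + 110.16 = 212.16 → 212
  B: 0 + 183.6 = 183.6 → 184
rgb(184, 212, 184) = #b8d4b8.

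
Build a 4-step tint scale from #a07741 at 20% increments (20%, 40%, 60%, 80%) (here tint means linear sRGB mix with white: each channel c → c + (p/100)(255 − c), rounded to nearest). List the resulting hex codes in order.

#a07741 is rgb(160, 119, 65).
20%: (160 + 19 = 179→179, 119 + 27.2 = 146.2→146, 65 + 38 = 103→103) → #b39267
40%: (160 + 38 = 198→198, 119 + 54.4 = 173.4→173, 65 + 76 = 141→141) → #c6ad8d
60%: (160 + 57 = 217→217, 119 + 81.6 = 200.6→201, 65 + 114 = 179→179) → #d9c9b3
80%: (160 + 76 = 236→236, 119 + 108.8 = 227.8→228, 65 + 152 = 217→217) → #ece4d9

#b39267, #c6ad8d, #d9c9b3, #ece4d9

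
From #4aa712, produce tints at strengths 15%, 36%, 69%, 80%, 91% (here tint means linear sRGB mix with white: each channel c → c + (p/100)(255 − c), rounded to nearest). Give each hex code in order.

#4aa712 is rgb(74, 167, 18).
15%: (74 + 27.15 = 101.15→101, 167 + 13.2 = 180.2→180, 18 + 35.55 = 53.55→54) → #65b436
36%: (74 + 65.16 = 139.16→139, 167 + 31.68 = 198.68→199, 18 + 85.32 = 103.32→103) → #8bc767
69%: (74 + 124.89 = 198.89→199, 167 + 60.72 = 227.72→228, 18 + 163.53 = 181.53→182) → #c7e4b6
80%: (74 + 144.8 = 218.8→219, 167 + 70.4 = 237.4→237, 18 + 189.6 = 207.6→208) → #dbedd0
91%: (74 + 164.71 = 238.71→239, 167 + 80.08 = 247.08→247, 18 + 215.67 = 233.67→234) → #eff7ea

#65b436, #8bc767, #c7e4b6, #dbedd0, #eff7ea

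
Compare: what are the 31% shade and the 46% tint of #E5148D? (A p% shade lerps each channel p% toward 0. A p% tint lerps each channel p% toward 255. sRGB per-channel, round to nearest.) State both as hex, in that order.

#9E0E61, #F180C1

#E5148D is rgb(229, 20, 141).
31% shade:
  R: 229 + 0.31×(0−229) = 229 − 70.99 = 158.01 → 158
  G: 20 + 0.31×(0−20) = 20 − 6.2 = 13.8 → 14
  B: 141 − 43.71 = 97.29 → 97
  → #9E0E61
46% tint:
  R: 229 + 0.46×(255−229) = 229 + 11.96 = 240.96 → 241
  G: 20 + 0.46×(255−20) = 20 + 108.1 = 128.1 → 128
  B: 141 + 0.46×(255−141) = 141 + 52.44 = 193.44 → 193
  → #F180C1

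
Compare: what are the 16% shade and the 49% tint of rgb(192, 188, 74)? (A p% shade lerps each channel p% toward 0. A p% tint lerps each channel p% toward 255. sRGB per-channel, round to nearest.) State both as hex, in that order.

#a19e3e, #dfdda3

16% shade:
  R: 192 + 0.16×(0−192) = 192 − 30.72 = 161.28 → 161
  G: 188 + 0.16×(0−188) = 188 − 30.08 = 157.92 → 158
  B: 74 + 0.16×(0−74) = 74 − 11.84 = 62.16 → 62
  → #a19e3e
49% tint:
  R: 192 + 0.49×(255−192) = 192 + 30.87 = 222.87 → 223
  G: 188 + 0.49×(255−188) = 188 + 32.83 = 220.83 → 221
  B: 74 + 0.49×(255−74) = 74 + 88.69 = 162.69 → 163
  → #dfdda3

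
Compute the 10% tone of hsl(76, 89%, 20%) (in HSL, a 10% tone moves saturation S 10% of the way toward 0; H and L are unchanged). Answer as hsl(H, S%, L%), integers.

S moves 10% from 89 toward 0: 89 − 8.9 = 80.1 → 80.
H and L are unchanged.

hsl(76, 80%, 20%)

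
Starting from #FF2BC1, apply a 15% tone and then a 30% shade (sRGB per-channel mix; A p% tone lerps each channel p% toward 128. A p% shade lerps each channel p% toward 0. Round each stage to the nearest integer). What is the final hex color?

#A52780

#FF2BC1 is rgb(255, 43, 193).
A 15% tone moves each channel 15% toward 128:
  R: 255 − 19.05 = 235.95 → 236
  G: 43 + 0.15×(128−43) = 43 + 12.75 = 55.75 → 56
  B: 193 − 9.75 = 183.25 → 183
After the tone: rgb(236, 56, 183) = #EC38B7.
Lerp each channel 30% toward 0:
  R: 236 + 0.3×(0−236) = 236 − 70.8 = 165.2 → 165
  G: 56 + 0.3×(0−56) = 56 − 16.8 = 39.2 → 39
  B: 183 + 0.3×(0−183) = 183 − 54.9 = 128.1 → 128
rgb(165, 39, 128) = #A52780.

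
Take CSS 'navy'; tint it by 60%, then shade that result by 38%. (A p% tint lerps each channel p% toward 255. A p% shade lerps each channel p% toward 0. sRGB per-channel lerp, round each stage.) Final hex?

#5F5F7E

CSS navy is rgb(0, 0, 128).
A 60% tint moves each channel 60% toward 255:
  R: 0 + 153 = 153 → 153
  G: 0 + 0.6×(255−0) = 0 + 153 = 153 → 153
  B: 128 + 76.2 = 204.2 → 204
After the tint: rgb(153, 153, 204) = #9999CC.
A 38% shade moves each channel 38% toward 0:
  R: 153 + 0.38×(0−153) = 153 − 58.14 = 94.86 → 95
  G: 153 − 58.14 = 94.86 → 95
  B: 204 − 77.52 = 126.48 → 126
rgb(95, 95, 126) = #5F5F7E.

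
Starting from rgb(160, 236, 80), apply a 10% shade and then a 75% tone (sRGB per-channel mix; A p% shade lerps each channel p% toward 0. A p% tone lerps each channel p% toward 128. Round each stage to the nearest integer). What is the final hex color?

#849572

A 10% shade moves each channel 10% toward 0:
  R: 160 + 0.1×(0−160) = 160 − 16 = 144 → 144
  G: 236 + 0.1×(0−236) = 236 − 23.6 = 212.4 → 212
  B: 80 + 0.1×(0−80) = 80 − 8 = 72 → 72
After the shade: rgb(144, 212, 72) = #90D448.
A 75% tone moves each channel 75% toward 128:
  R: 144 + 0.75×(128−144) = 144 − 12 = 132 → 132
  G: 212 + 0.75×(128−212) = 212 − 63 = 149 → 149
  B: 72 + 0.75×(128−72) = 72 + 42 = 114 → 114
rgb(132, 149, 114) = #849572.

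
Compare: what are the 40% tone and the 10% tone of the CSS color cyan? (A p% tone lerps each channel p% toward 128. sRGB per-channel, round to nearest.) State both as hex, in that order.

CSS cyan is rgb(0, 255, 255).
40% tone:
  R: 0 + 0.4×(128−0) = 0 + 51.2 = 51.2 → 51
  G: 255 + 0.4×(128−255) = 255 − 50.8 = 204.2 → 204
  B: 255 + 0.4×(128−255) = 255 − 50.8 = 204.2 → 204
  → #33cccc
10% tone:
  R: 0 + 12.8 = 12.8 → 13
  G: 255 + 0.1×(128−255) = 255 − 12.7 = 242.3 → 242
  B: 255 − 12.7 = 242.3 → 242
  → #0df2f2

#33cccc, #0df2f2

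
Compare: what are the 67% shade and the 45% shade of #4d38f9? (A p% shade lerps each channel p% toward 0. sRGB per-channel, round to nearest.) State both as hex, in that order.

#4d38f9 is rgb(77, 56, 249).
67% shade:
  R: 77 + 0.67×(0−77) = 77 − 51.59 = 25.41 → 25
  G: 56 − 37.52 = 18.48 → 18
  B: 249 − 166.83 = 82.17 → 82
  → #191252
45% shade:
  R: 77 − 34.65 = 42.35 → 42
  G: 56 − 25.2 = 30.8 → 31
  B: 249 − 112.05 = 136.95 → 137
  → #2a1f89

#191252, #2a1f89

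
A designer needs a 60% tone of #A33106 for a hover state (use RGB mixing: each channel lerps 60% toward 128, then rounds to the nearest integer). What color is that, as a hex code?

#A33106 is rgb(163, 49, 6).
Per channel, c → c + 0.6(128 − c):
  R: 163 − 21 = 142 → 142
  G: 49 + 47.4 = 96.4 → 96
  B: 6 + 0.6×(128−6) = 6 + 73.2 = 79.2 → 79
rgb(142, 96, 79) = #8E604F.

#8E604F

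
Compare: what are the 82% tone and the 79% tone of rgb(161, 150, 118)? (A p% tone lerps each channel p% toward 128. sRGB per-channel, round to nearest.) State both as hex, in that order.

#86847e, #87857e

82% tone:
  R: 161 + 0.82×(128−161) = 161 − 27.06 = 133.94 → 134
  G: 150 + 0.82×(128−150) = 150 − 18.04 = 131.96 → 132
  B: 118 + 0.82×(128−118) = 118 + 8.2 = 126.2 → 126
  → #86847e
79% tone:
  R: 161 + 0.79×(128−161) = 161 − 26.07 = 134.93 → 135
  G: 150 − 17.38 = 132.62 → 133
  B: 118 + 0.79×(128−118) = 118 + 7.9 = 125.9 → 126
  → #87857e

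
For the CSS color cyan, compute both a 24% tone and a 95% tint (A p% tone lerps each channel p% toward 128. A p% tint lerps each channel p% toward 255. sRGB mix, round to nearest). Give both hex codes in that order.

CSS cyan is rgb(0, 255, 255).
24% tone:
  R: 0 + 30.72 = 30.72 → 31
  G: 255 − 30.48 = 224.52 → 225
  B: 255 − 30.48 = 224.52 → 225
  → #1FE1E1
95% tint:
  R: 0 + 0.95×(255−0) = 0 + 242.25 = 242.25 → 242
  G: 255 + 0.95×(255−255) = 255 + 0 = 255 → 255
  B: 255 + 0 = 255 → 255
  → #F2FFFF

#1FE1E1, #F2FFFF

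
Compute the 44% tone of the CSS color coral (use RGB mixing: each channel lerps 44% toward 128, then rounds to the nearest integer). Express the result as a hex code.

#C77F65

CSS coral is rgb(255, 127, 80).
Per channel, c → c + 0.44(128 − c):
  R: 255 − 55.88 = 199.12 → 199
  G: 127 + 0.44 = 127.44 → 127
  B: 80 + 0.44×(128−80) = 80 + 21.12 = 101.12 → 101
rgb(199, 127, 101) = #C77F65.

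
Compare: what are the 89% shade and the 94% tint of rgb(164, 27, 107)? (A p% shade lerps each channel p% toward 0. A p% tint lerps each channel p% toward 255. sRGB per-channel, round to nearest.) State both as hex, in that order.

89% shade:
  R: 164 + 0.89×(0−164) = 164 − 145.96 = 18.04 → 18
  G: 27 + 0.89×(0−27) = 27 − 24.03 = 2.97 → 3
  B: 107 + 0.89×(0−107) = 107 − 95.23 = 11.77 → 12
  → #12030C
94% tint:
  R: 164 + 0.94×(255−164) = 164 + 85.54 = 249.54 → 250
  G: 27 + 0.94×(255−27) = 27 + 214.32 = 241.32 → 241
  B: 107 + 0.94×(255−107) = 107 + 139.12 = 246.12 → 246
  → #FAF1F6

#12030C, #FAF1F6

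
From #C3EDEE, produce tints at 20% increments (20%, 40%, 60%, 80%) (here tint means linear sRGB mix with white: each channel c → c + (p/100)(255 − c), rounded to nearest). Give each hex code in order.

#C3EDEE is rgb(195, 237, 238).
20%: (195 + 12 = 207→207, 237 + 3.6 = 240.6→241, 238 + 3.4 = 241.4→241) → #CFF1F1
40%: (195 + 24 = 219→219, 237 + 7.2 = 244.2→244, 238 + 6.8 = 244.8→245) → #DBF4F5
60%: (195 + 36 = 231→231, 237 + 10.8 = 247.8→248, 238 + 10.2 = 248.2→248) → #E7F8F8
80%: (195 + 48 = 243→243, 237 + 14.4 = 251.4→251, 238 + 13.6 = 251.6→252) → #F3FBFC

#CFF1F1, #DBF4F5, #E7F8F8, #F3FBFC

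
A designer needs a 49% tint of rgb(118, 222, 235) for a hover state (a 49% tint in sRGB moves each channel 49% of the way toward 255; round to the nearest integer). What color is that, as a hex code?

#B9EEF5

Per channel, c → c + 0.49(255 − c):
  R: 118 + 67.13 = 185.13 → 185
  G: 222 + 16.17 = 238.17 → 238
  B: 235 + 9.8 = 244.8 → 245
rgb(185, 238, 245) = #B9EEF5.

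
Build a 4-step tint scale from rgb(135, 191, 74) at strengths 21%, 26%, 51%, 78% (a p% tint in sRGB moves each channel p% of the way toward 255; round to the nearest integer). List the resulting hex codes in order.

21%: (135 + 25.2 = 160.2→160, 191 + 13.44 = 204.44→204, 74 + 38.01 = 112.01→112) → #a0cc70
26%: (135 + 31.2 = 166.2→166, 191 + 16.64 = 207.64→208, 74 + 47.06 = 121.06→121) → #a6d079
51%: (135 + 61.2 = 196.2→196, 191 + 32.64 = 223.64→224, 74 + 92.31 = 166.31→166) → #c4e0a6
78%: (135 + 93.6 = 228.6→229, 191 + 49.92 = 240.92→241, 74 + 141.18 = 215.18→215) → #e5f1d7

#a0cc70, #a6d079, #c4e0a6, #e5f1d7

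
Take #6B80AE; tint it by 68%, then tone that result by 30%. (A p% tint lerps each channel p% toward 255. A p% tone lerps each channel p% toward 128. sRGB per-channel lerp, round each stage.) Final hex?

#B8BCC7

#6B80AE is rgb(107, 128, 174).
Per channel, c → c + 0.68(255 − c):
  R: 107 + 0.68×(255−107) = 107 + 100.64 = 207.64 → 208
  G: 128 + 0.68×(255−128) = 128 + 86.36 = 214.36 → 214
  B: 174 + 0.68×(255−174) = 174 + 55.08 = 229.08 → 229
After the tint: rgb(208, 214, 229) = #D0D6E5.
Lerp each channel 30% toward 128:
  R: 208 + 0.3×(128−208) = 208 − 24 = 184 → 184
  G: 214 + 0.3×(128−214) = 214 − 25.8 = 188.2 → 188
  B: 229 − 30.3 = 198.7 → 199
rgb(184, 188, 199) = #B8BCC7.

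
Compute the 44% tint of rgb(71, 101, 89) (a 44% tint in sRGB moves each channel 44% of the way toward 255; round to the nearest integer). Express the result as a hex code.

#98a9a2

Per channel, c → c + 0.44(255 − c):
  R: 71 + 0.44×(255−71) = 71 + 80.96 = 151.96 → 152
  G: 101 + 67.76 = 168.76 → 169
  B: 89 + 0.44×(255−89) = 89 + 73.04 = 162.04 → 162
rgb(152, 169, 162) = #98a9a2.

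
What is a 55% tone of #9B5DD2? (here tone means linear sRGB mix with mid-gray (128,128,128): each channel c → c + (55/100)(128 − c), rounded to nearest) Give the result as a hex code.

#8C70A5

#9B5DD2 is rgb(155, 93, 210).
Lerp each channel 55% toward 128:
  R: 155 + 0.55×(128−155) = 155 − 14.85 = 140.15 → 140
  G: 93 + 0.55×(128−93) = 93 + 19.25 = 112.25 → 112
  B: 210 − 45.1 = 164.9 → 165
rgb(140, 112, 165) = #8C70A5.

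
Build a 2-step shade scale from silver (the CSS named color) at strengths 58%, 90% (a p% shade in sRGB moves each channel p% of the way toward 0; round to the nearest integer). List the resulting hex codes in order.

CSS silver is rgb(192, 192, 192).
58%: (192 − 111.36 = 80.64→81, 192 − 111.36 = 80.64→81, 192 − 111.36 = 80.64→81) → #515151
90%: (192 − 172.8 = 19.2→19, 192 − 172.8 = 19.2→19, 192 − 172.8 = 19.2→19) → #131313

#515151, #131313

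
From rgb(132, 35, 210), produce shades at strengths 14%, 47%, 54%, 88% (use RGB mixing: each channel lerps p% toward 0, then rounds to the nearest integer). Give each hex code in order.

14%: (132 − 18.48 = 113.52→114, 35 − 4.9 = 30.1→30, 210 − 29.4 = 180.6→181) → #721eb5
47%: (132 − 62.04 = 69.96→70, 35 − 16.45 = 18.55→19, 210 − 98.7 = 111.3→111) → #46136f
54%: (132 − 71.28 = 60.72→61, 35 − 18.9 = 16.1→16, 210 − 113.4 = 96.6→97) → #3d1061
88%: (132 − 116.16 = 15.84→16, 35 − 30.8 = 4.2→4, 210 − 184.8 = 25.2→25) → #100419

#721eb5, #46136f, #3d1061, #100419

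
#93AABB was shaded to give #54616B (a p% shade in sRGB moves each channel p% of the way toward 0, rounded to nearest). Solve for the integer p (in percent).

#93AABB is rgb(147, 170, 187); #54616B is rgb(84, 97, 107).
On the B channel (widest range): 107 ≈ 187 + (p/100)(0 − 187), so p ≈ 100×(107 − 187)/(0 − 187) = -8000/-187 = 42.78.
p = 43 reproduces all three channels after rounding.

43%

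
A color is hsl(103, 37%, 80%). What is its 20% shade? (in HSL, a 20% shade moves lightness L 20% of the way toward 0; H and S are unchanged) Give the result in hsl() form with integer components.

hsl(103, 37%, 64%)

L moves 20% from 80 toward 0: 80 − 16 = 64 → 64.
H and S are unchanged.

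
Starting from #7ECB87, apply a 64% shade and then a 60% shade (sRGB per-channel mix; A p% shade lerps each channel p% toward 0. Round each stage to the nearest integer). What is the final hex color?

#121D14

#7ECB87 is rgb(126, 203, 135).
Per channel, c → c + 0.64(0 − c):
  R: 126 − 80.64 = 45.36 → 45
  G: 203 + 0.64×(0−203) = 203 − 129.92 = 73.08 → 73
  B: 135 + 0.64×(0−135) = 135 − 86.4 = 48.6 → 49
After the shade: rgb(45, 73, 49) = #2D4931.
Per channel, c → c + 0.6(0 − c):
  R: 45 − 27 = 18 → 18
  G: 73 + 0.6×(0−73) = 73 − 43.8 = 29.2 → 29
  B: 49 − 29.4 = 19.6 → 20
rgb(18, 29, 20) = #121D14.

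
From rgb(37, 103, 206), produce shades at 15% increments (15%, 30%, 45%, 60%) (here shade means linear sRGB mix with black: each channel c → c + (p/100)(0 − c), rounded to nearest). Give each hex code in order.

15%: (37 − 5.55 = 31.45→31, 103 − 15.45 = 87.55→88, 206 − 30.9 = 175.1→175) → #1F58AF
30%: (37 − 11.1 = 25.9→26, 103 − 30.9 = 72.1→72, 206 − 61.8 = 144.2→144) → #1A4890
45%: (37 − 16.65 = 20.35→20, 103 − 46.35 = 56.65→57, 206 − 92.7 = 113.3→113) → #143971
60%: (37 − 22.2 = 14.8→15, 103 − 61.8 = 41.2→41, 206 − 123.6 = 82.4→82) → #0F2952

#1F58AF, #1A4890, #143971, #0F2952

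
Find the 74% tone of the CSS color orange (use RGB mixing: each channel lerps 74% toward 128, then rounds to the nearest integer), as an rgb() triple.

CSS orange is rgb(255, 165, 0).
Lerp each channel 74% toward 128:
  R: 255 + 0.74×(128−255) = 255 − 93.98 = 161.02 → 161
  G: 165 + 0.74×(128−165) = 165 − 27.38 = 137.62 → 138
  B: 0 + 0.74×(128−0) = 0 + 94.72 = 94.72 → 95

rgb(161, 138, 95)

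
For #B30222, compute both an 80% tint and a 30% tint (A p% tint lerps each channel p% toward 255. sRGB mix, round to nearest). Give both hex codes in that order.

#B30222 is rgb(179, 2, 34).
80% tint:
  R: 179 + 60.8 = 239.8 → 240
  G: 2 + 202.4 = 204.4 → 204
  B: 34 + 0.8×(255−34) = 34 + 176.8 = 210.8 → 211
  → #F0CCD3
30% tint:
  R: 179 + 22.8 = 201.8 → 202
  G: 2 + 0.3×(255−2) = 2 + 75.9 = 77.9 → 78
  B: 34 + 66.3 = 100.3 → 100
  → #CA4E64

#F0CCD3, #CA4E64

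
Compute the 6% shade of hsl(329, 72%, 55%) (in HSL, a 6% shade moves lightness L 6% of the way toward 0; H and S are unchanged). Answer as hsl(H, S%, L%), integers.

L moves 6% from 55 toward 0: 55 − 3.3 = 51.7 → 52.
H and S are unchanged.

hsl(329, 72%, 52%)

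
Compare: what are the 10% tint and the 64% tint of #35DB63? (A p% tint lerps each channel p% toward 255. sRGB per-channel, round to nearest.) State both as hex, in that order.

#35DB63 is rgb(53, 219, 99).
10% tint:
  R: 53 + 0.1×(255−53) = 53 + 20.2 = 73.2 → 73
  G: 219 + 0.1×(255−219) = 219 + 3.6 = 222.6 → 223
  B: 99 + 0.1×(255−99) = 99 + 15.6 = 114.6 → 115
  → #49DF73
64% tint:
  R: 53 + 0.64×(255−53) = 53 + 129.28 = 182.28 → 182
  G: 219 + 0.64×(255−219) = 219 + 23.04 = 242.04 → 242
  B: 99 + 0.64×(255−99) = 99 + 99.84 = 198.84 → 199
  → #B6F2C7

#49DF73, #B6F2C7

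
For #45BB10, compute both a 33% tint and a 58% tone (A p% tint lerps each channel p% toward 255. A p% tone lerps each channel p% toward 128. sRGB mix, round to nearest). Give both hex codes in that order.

#45BB10 is rgb(69, 187, 16).
33% tint:
  R: 69 + 0.33×(255−69) = 69 + 61.38 = 130.38 → 130
  G: 187 + 0.33×(255−187) = 187 + 22.44 = 209.44 → 209
  B: 16 + 0.33×(255−16) = 16 + 78.87 = 94.87 → 95
  → #82D15F
58% tone:
  R: 69 + 34.22 = 103.22 → 103
  G: 187 + 0.58×(128−187) = 187 − 34.22 = 152.78 → 153
  B: 16 + 64.96 = 80.96 → 81
  → #679951

#82D15F, #679951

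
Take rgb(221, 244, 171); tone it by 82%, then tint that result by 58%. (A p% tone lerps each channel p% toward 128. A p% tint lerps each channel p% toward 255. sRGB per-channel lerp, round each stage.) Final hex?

Per channel, c → c + 0.82(128 − c):
  R: 221 + 0.82×(128−221) = 221 − 76.26 = 144.74 → 145
  G: 244 + 0.82×(128−244) = 244 − 95.12 = 148.88 → 149
  B: 171 + 0.82×(128−171) = 171 − 35.26 = 135.74 → 136
After the tone: rgb(145, 149, 136) = #919588.
Per channel, c → c + 0.58(255 − c):
  R: 145 + 0.58×(255−145) = 145 + 63.8 = 208.8 → 209
  G: 149 + 61.48 = 210.48 → 210
  B: 136 + 0.58×(255−136) = 136 + 69.02 = 205.02 → 205
rgb(209, 210, 205) = #D1D2CD.

#D1D2CD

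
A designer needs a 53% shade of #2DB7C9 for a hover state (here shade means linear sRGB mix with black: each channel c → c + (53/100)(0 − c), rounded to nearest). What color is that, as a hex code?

#15565E

#2DB7C9 is rgb(45, 183, 201).
Per channel, c → c + 0.53(0 − c):
  R: 45 − 23.85 = 21.15 → 21
  G: 183 + 0.53×(0−183) = 183 − 96.99 = 86.01 → 86
  B: 201 + 0.53×(0−201) = 201 − 106.53 = 94.47 → 94
rgb(21, 86, 94) = #15565E.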